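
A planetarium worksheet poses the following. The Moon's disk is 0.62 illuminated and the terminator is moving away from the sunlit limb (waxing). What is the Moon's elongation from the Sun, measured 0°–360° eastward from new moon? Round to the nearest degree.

104°

Invert f = (1 − cos θ)/2 to get cos θ = 1 − 2(0.62) = -0.240, hence θ₀ = arccos -0.240 = 103.9°.
Before full moon the principal value applies: θ = 103.9°.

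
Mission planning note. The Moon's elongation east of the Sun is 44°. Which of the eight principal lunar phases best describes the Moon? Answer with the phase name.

waxing crescent

The waxing crescent sector spans roughly 22°–68°; 44° falls inside it.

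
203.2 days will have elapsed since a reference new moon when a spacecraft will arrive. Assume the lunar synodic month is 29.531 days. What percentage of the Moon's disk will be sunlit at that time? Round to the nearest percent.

203.2 d spans 6 complete synodic months (6 × 29.531 = 177.19 d) plus 26.01 d.
Phase angle: θ = 360°·(26.01 d)/(29.531 d) = 317.1°.
With cos θ = 0.733, the lit fraction is (1 − 0.733)/2 ≈ 0.134, so 13%.

13%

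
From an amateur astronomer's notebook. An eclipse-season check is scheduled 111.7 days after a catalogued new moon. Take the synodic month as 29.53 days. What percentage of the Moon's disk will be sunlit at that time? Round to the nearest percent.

111.7 d spans 3 complete synodic months (3 × 29.53 = 88.59 d) plus 23.11 d.
The Moon has covered 23.11/29.53 of its cycle, so θ ≈ 360° × 23.11/29.53 = 281.7°.
Illuminated fraction = (1 − cos 281.7°)/2 = (1 − 0.203)/2 ≈ 0.398, so 40%.

40%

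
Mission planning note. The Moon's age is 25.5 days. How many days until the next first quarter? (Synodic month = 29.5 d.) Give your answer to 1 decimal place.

11.4 days

First quarter occurs at elongation 90°, i.e. at age 29.5 × 90/360 = 7.375 d.
Already past this cycle's first quarter; the next is at 7.375 + 29.5 = 36.875 d, so 36.875 − 25.5 = 11.375 days.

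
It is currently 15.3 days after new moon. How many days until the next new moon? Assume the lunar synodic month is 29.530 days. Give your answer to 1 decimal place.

The next new moon completes the synodic month: 29.530 − 15.3 = 14.230 days.

14.2 days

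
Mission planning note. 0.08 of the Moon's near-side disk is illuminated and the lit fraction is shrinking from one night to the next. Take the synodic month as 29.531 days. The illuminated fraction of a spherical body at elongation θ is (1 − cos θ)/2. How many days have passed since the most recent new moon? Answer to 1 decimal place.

26.8 days

From f = (1 − cos θ)/2: cos θ = 1 − 2×0.08 = 0.840; arccos → 32.9°.
A waning Moon lies in 180°–360°, so θ = 360° − 32.9° = 327.1°.
Age = 29.531 × 327.1°/360° ≈ 26.84 days.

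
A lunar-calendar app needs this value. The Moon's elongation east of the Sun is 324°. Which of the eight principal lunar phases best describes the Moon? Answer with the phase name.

waning crescent

324° lies in the waning crescent sector of the 8-phase cycle.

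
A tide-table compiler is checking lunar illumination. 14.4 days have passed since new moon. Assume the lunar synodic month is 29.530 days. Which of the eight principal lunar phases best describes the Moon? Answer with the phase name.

At 14.4/29.530 of the cycle, θ ≈ 176° — the full moon range.

full moon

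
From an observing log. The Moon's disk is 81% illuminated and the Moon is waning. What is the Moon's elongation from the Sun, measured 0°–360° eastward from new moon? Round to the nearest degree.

cos θ = 1 − 2f = -0.620, giving a principal value of 128.3°.
Waning ⇒ past full, so θ = 360° − 128.3° = 231.7°.

232°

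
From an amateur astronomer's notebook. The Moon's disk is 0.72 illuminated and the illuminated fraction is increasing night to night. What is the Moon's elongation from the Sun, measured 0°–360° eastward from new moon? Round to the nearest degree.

From f = (1 − cos θ)/2: cos θ = 1 − 2×0.72 = -0.440; arccos → 116.1°.
Before full moon the principal value applies: θ = 116.1°.

116°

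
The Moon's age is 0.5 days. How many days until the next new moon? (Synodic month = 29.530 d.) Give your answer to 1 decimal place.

29.0 days

The next new moon completes the synodic month: 29.530 − 0.5 = 29.030 days.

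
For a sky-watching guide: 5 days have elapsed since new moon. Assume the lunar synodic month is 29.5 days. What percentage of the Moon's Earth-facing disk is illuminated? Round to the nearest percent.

26%

Phase angle: θ = 360°·(5 d)/(29.5 d) = 61.0°.
Illuminated fraction = (1 − cos 61.0°)/2 = (1 − 0.485)/2 ≈ 0.258, so 26%.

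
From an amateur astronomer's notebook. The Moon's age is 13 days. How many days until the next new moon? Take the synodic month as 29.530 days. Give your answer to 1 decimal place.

16.5 days

The next new moon completes the synodic month: 29.530 − 13 = 16.530 days.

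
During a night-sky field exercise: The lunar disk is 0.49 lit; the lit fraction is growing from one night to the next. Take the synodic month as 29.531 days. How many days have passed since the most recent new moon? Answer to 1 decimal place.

cos θ = 1 − 2f = 0.020, giving a principal value of 88.9°.
Waxing ⇒ before full, so θ = 88.9°.
At 360°/29.531 d per day, 88.9° corresponds to 7.29 days.

7.3 days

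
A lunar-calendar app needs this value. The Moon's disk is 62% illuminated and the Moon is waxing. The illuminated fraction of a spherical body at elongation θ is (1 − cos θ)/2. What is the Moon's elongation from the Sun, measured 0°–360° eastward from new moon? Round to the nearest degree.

104°

Invert f = (1 − cos θ)/2 to get cos θ = 1 − 2(0.62) = -0.240, hence θ₀ = arccos -0.240 = 103.9°.
Waxing ⇒ before full, so θ = 103.9°.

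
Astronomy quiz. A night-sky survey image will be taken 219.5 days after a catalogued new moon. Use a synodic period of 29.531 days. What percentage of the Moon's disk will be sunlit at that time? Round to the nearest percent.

96%

219.5 d spans 7 complete synodic months (7 × 29.531 = 206.72 d) plus 12.78 d.
Elongation θ = 360° × 12.78/29.531 ≈ 155.8°.
cos 155.8° = (-0.912), so f = (1 − (-0.912))/2 = 0.956, so 96%.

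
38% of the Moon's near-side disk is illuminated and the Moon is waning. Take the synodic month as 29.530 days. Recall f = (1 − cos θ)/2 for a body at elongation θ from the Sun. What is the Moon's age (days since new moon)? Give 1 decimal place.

cos θ = 1 − 2f = 0.240, giving a principal value of 76.1°.
Waning ⇒ past full, so θ = 360° − 76.1° = 283.9°.
That fraction of the synodic month is 283.9/360 × 29.530 d ≈ 23.29 d.

23.3 days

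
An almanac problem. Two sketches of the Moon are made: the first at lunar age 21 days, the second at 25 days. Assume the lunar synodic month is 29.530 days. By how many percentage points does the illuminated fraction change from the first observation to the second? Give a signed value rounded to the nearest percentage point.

-41 pp

θ₁ = 360° × 21/29.530 = 256.0°, f₁ = (1 − cos θ₁)/2 = 0.621.
θ₂ = 360° × 25/29.530 = 304.8°, f₂ = (1 − cos θ₂)/2 = 0.215.
Change = f₂ − f₁ = -0.406 → -41 percentage points.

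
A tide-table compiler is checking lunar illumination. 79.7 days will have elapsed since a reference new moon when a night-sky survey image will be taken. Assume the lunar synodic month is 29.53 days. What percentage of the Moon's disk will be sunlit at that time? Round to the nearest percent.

66%

79.7/29.53 = 2.699 lunations, so 2 complete cycles and 20.64 d into the next.
Elongation θ = 360° × 20.64/29.53 ≈ 251.6°.
Illuminated fraction = (1 − cos 251.6°)/2 = (1 − (-0.315))/2 ≈ 0.658, so 66%.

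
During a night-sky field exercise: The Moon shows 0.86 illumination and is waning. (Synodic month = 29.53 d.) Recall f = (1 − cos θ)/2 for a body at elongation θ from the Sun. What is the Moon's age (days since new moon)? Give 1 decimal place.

18.4 days

Invert f = (1 − cos θ)/2 to get cos θ = 1 − 2(0.86) = -0.720, hence θ₀ = arccos -0.720 = 136.1°.
A waning Moon lies in 180°–360°, so θ = 360° − 136.1° = 223.9°.
Age = 29.53 × 223.9°/360° ≈ 18.37 days.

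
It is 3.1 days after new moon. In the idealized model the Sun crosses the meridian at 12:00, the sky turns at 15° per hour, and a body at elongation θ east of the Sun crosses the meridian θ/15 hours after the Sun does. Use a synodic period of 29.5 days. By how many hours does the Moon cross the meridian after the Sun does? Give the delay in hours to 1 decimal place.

2.5 h

The Moon has covered 3.1/29.5 of its cycle, so θ ≈ 360° × 3.1/29.5 = 37.8°.
Delay after the Sun = 37.8° / (15°/h) ≈ 2.52 h.
So the Moon crosses the meridian 2.52 h after the Sun.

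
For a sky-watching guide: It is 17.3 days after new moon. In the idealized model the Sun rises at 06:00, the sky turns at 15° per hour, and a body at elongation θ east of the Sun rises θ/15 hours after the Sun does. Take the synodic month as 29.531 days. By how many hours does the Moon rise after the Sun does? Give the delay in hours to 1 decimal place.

Elongation θ = 360° × 17.3/29.531 ≈ 210.9°.
At 15° of sky rotation per hour, 210.9° corresponds to a 14.06 h lag.
So the Moon rises 14.06 h after the Sun.

14.1 h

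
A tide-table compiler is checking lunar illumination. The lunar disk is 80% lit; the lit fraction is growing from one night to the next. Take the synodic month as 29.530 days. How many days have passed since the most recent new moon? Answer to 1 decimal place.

From f = (1 − cos θ)/2: cos θ = 1 − 2×0.80 = -0.600; arccos → 126.9°.
Before full moon the principal value applies: θ = 126.9°.
At 360°/29.530 d per day, 126.9° corresponds to 10.41 days.

10.4 days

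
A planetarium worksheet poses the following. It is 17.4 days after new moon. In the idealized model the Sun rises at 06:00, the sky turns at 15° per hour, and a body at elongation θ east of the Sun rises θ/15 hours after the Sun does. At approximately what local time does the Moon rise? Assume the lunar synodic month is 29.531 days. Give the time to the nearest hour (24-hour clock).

Phase angle: θ = 360°·(17.4 d)/(29.531 d) = 212.1°.
The Moon trails the Sun by θ/15 = 212.1/15 ≈ 14.14 hours.
06:00 + 14.14 h ≈ 20:08 → 20:00 to the nearest hour.

20:00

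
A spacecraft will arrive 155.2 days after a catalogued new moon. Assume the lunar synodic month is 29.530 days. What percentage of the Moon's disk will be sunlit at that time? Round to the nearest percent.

52%

155.2 d spans 5 complete synodic months (5 × 29.530 = 147.65 d) plus 7.55 d.
Phase angle: θ = 360°·(7.55 d)/(29.530 d) = 92.0°.
cos 92.0° = (-0.036), so f = (1 − (-0.036))/2 = 0.518, so 52%.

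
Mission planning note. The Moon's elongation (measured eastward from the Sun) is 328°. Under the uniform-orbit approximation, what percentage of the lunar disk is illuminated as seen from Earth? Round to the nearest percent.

f = (1 − cos 328°)/2 = (1 − 0.848)/2 ≈ 0.076, i.e. 8%.

8%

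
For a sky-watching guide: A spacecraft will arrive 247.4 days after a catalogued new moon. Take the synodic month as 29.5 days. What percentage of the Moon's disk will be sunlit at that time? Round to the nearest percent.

247.4 d spans 8 complete synodic months (8 × 29.5 = 236.00 d) plus 11.40 d.
Phase angle: θ = 360°·(11.40 d)/(29.5 d) = 139.1°.
Illuminated fraction = (1 − cos 139.1°)/2 = (1 − (-0.756))/2 ≈ 0.878, so 88%.

88%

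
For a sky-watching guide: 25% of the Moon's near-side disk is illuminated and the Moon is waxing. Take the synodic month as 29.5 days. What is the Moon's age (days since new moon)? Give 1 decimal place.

4.9 days

cos θ = 1 − 2f = 0.500, giving a principal value of 60.0°.
Waxing ⇒ before full, so θ = 60.0°.
Age = 29.5 × 60.0°/360° ≈ 4.92 days.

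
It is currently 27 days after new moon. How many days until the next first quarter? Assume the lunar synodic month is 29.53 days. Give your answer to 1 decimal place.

First quarter occurs at elongation 90°, i.e. at age 29.53 × 90/360 = 7.383 d.
Already past this cycle's first quarter; the next is at 7.383 + 29.53 = 36.913 d, so 36.913 − 27 = 9.913 days.

9.9 days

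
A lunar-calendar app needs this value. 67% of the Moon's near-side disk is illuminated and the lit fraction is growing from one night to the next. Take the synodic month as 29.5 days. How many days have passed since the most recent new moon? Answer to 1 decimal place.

9.0 days

cos θ = 1 − 2f = -0.340, giving a principal value of 109.9°.
Waxing ⇒ before full, so θ = 109.9°.
At 360°/29.5 d per day, 109.9° corresponds to 9.00 days.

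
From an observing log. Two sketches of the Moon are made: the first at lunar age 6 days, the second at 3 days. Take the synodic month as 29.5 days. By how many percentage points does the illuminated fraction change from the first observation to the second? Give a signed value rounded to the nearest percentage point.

First observation: θ = 360°·6/29.5 = 73.2°, so f = 0.356.
Second observation: θ = 36.6°, f = 0.099.
Δf = 0.099 − 0.356 = -0.257, i.e. -26 pp.

-26 pp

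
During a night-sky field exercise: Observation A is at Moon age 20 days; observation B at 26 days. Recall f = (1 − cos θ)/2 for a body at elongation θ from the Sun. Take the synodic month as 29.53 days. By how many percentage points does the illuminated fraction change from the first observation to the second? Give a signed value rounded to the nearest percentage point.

-59 percentage points

First observation: θ = 360°·20/29.53 = 243.8°, so f = 0.721.
Second observation: θ = 317.0°, f = 0.135.
Δf = 0.135 − 0.721 = -0.586, i.e. -59 pp.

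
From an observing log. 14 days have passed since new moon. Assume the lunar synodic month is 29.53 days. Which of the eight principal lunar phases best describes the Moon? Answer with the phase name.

full moon

θ ≈ 360° × 14/29.53 = 171°, which falls in the full moon sector.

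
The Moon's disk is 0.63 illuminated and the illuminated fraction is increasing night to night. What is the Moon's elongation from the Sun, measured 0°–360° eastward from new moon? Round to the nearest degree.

105°

cos θ = 1 − 2f = -0.260, giving a principal value of 105.1°.
Waxing ⇒ before full, so θ = 105.1°.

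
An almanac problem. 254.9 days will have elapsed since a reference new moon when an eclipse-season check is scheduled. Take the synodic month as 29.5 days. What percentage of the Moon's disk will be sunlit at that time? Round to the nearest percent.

82%

Reduce mod P: 254.9 − 8×29.5 = 18.90 d into the current lunation.
Phase angle: θ = 360°·(18.90 d)/(29.5 d) = 230.6°.
cos 230.6° = (-0.634), so f = (1 − (-0.634))/2 = 0.817, so 82%.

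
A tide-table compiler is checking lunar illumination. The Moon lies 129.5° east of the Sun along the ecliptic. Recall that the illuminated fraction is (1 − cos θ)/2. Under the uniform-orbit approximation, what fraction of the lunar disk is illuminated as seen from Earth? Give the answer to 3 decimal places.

cos 129.5° = (-0.636), so f = (1 − (-0.636))/2 = 0.818.

0.818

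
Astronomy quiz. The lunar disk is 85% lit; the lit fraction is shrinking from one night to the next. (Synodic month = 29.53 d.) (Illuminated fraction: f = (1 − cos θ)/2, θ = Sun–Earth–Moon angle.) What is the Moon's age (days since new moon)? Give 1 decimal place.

18.5 days

cos θ = 1 − 2f = -0.700, giving a principal value of 134.4°.
Waning ⇒ past full, so θ = 360° − 134.4° = 225.6°.
At 360°/29.53 d per day, 225.6° corresponds to 18.50 days.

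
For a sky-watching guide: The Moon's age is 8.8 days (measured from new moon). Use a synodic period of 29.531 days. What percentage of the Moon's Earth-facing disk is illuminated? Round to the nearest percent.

Phase angle: θ = 360°·(8.8 d)/(29.531 d) = 107.3°.
With cos θ = (-0.297), the lit fraction is (1 − (-0.297))/2 ≈ 0.648, so 65%.

65%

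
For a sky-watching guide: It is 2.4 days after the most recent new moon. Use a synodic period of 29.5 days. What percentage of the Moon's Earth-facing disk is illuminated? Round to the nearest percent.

Elongation θ = 360° × 2.4/29.5 ≈ 29.3°.
Illuminated fraction = (1 − cos 29.3°)/2 = (1 − 0.872)/2 ≈ 0.064, so 6%.

6%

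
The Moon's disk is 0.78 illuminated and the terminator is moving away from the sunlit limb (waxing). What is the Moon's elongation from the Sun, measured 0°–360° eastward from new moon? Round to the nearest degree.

124°

cos θ = 1 − 2f = -0.560, giving a principal value of 124.1°.
Before full moon the principal value applies: θ = 124.1°.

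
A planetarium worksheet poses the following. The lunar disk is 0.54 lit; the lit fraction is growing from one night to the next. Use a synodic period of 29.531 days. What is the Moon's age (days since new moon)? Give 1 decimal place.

cos θ = 1 − 2f = -0.080, giving a principal value of 94.6°.
Before full moon the principal value applies: θ = 94.6°.
That fraction of the synodic month is 94.6/360 × 29.531 d ≈ 7.76 d.

7.8 days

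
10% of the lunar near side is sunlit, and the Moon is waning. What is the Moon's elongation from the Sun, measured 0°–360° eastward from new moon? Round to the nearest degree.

323°

Invert f = (1 − cos θ)/2 to get cos θ = 1 − 2(0.10) = 0.800, hence θ₀ = arccos 0.800 = 36.9°.
A waning Moon lies in 180°–360°, so θ = 360° − 36.9° = 323.1°.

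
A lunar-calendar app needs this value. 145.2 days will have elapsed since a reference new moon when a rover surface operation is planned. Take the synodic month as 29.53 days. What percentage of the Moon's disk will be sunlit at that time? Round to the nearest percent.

7%

145.2 d spans 4 complete synodic months (4 × 29.53 = 118.12 d) plus 27.08 d.
Elongation θ = 360° × 27.08/29.53 ≈ 330.1°.
cos 330.1° = 0.867, so f = (1 − 0.867)/2 = 0.066, so 7%.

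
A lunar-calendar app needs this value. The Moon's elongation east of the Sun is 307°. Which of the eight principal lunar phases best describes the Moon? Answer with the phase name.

307° lies in the waning crescent sector of the 8-phase cycle.

waning crescent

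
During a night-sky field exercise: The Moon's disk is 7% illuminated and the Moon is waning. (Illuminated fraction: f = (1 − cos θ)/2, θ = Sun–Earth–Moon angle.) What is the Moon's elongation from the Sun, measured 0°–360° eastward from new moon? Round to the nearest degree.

From f = (1 − cos θ)/2: cos θ = 1 − 2×0.07 = 0.860; arccos → 30.7°.
Waning ⇒ past full, so θ = 360° − 30.7° = 329.3°.

329°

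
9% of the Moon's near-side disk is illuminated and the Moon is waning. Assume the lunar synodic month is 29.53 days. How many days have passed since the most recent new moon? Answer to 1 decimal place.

cos θ = 1 − 2f = 0.820, giving a principal value of 34.9°.
Since the Moon is past full (waning), take the reflex angle: θ = 360° − 34.9° = 325.1°.
That fraction of the synodic month is 325.1/360 × 29.53 d ≈ 26.67 d.

26.7 days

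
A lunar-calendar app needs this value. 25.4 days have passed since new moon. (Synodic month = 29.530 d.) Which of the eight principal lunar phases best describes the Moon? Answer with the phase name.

waning crescent

At 25.4/29.530 of the cycle, θ ≈ 310° — the waning crescent range.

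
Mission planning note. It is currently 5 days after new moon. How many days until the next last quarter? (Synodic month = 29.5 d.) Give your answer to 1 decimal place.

17.1 days

Last quarter is 0.75 of the way through the cycle: age 0.75 × 29.5 = 22.125 d.
So 17.125 days remain (22.125 − 5).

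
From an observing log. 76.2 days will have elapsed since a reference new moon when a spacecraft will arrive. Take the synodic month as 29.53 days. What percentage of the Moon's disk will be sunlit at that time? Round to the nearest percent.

76.2/29.53 = 2.580 lunations, so 2 complete cycles and 17.14 d into the next.
Elongation θ = 360° × 17.14/29.53 ≈ 209.0°.
cos 209.0° = (-0.875), so f = (1 − (-0.875))/2 = 0.938, so 94%.

94%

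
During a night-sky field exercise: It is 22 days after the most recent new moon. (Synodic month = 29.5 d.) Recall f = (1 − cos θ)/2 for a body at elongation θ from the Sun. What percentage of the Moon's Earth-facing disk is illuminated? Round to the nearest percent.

51%

Elongation θ = 360° × 22/29.5 ≈ 268.5°.
Illuminated fraction = (1 − cos 268.5°)/2 = (1 − (-0.027))/2 ≈ 0.513, so 51%.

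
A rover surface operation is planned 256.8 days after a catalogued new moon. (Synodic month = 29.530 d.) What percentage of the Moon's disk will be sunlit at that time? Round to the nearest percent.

67%

Reduce mod P: 256.8 − 8×29.530 = 20.56 d into the current lunation.
The Moon has covered 20.56/29.530 of its cycle, so θ ≈ 360° × 20.56/29.530 = 250.6°.
Illuminated fraction = (1 − cos 250.6°)/2 = (1 − (-0.331))/2 ≈ 0.666, so 67%.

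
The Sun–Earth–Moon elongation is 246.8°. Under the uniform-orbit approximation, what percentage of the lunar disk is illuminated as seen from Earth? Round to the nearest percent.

70%

f = (1 − cos 246.8°)/2 = (1 − (-0.394))/2 ≈ 0.697, i.e. 70%.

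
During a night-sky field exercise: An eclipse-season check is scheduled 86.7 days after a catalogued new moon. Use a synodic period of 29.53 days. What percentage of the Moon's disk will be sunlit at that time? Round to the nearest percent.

86.7 d spans 2 complete synodic months (2 × 29.53 = 59.06 d) plus 27.64 d.
Phase angle: θ = 360°·(27.64 d)/(29.53 d) = 337.0°.
cos 337.0° = 0.920, so f = (1 − 0.920)/2 = 0.040, so 4%.

4%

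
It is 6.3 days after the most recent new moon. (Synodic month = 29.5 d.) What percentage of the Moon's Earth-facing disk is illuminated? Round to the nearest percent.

39%

The Moon has covered 6.3/29.5 of its cycle, so θ ≈ 360° × 6.3/29.5 = 76.9°.
cos 76.9° = 0.227, so f = (1 − 0.227)/2 = 0.387, so 39%.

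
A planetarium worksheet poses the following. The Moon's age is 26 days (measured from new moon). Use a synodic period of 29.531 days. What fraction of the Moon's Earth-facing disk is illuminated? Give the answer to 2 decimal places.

The Moon has covered 26/29.531 of its cycle, so θ ≈ 360° × 26/29.531 = 317.0°.
Illuminated fraction = (1 − cos 317.0°)/2 = (1 − 0.731)/2 ≈ 0.135.

0.13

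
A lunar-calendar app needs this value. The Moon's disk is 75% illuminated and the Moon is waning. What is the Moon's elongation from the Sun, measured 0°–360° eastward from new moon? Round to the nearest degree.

Invert f = (1 − cos θ)/2 to get cos θ = 1 − 2(0.75) = -0.500, hence θ₀ = arccos -0.500 = 120.0°.
Waning ⇒ past full, so θ = 360° − 120.0° = 240.0°.

240°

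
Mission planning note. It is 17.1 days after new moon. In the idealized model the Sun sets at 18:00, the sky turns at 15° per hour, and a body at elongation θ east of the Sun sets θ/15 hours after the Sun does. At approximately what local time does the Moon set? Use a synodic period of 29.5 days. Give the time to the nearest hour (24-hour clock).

The Moon has covered 17.1/29.5 of its cycle, so θ ≈ 360° × 17.1/29.5 = 208.7°.
Delay after the Sun = 208.7° / (15°/h) ≈ 13.91 h.
18:00 + 13.91 h ≈ 07:55 → 08:00 to the nearest hour.

08:00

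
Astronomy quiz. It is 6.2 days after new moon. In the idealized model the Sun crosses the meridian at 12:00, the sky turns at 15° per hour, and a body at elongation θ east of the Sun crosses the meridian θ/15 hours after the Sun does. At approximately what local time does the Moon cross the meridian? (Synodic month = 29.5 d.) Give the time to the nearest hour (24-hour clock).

17:00

The Moon has covered 6.2/29.5 of its cycle, so θ ≈ 360° × 6.2/29.5 = 75.7°.
The Moon trails the Sun by θ/15 = 75.7/15 ≈ 5.04 hours.
12:00 + 5.04 h ≈ 17:03 → 17:00 to the nearest hour.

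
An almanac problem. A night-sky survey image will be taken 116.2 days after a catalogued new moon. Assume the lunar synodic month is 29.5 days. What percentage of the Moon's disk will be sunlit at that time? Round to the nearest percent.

116.2/29.5 = 3.939 lunations, so 3 complete cycles and 27.70 d into the next.
Elongation θ = 360° × 27.70/29.5 ≈ 338.0°.
cos 338.0° = 0.927, so f = (1 − 0.927)/2 = 0.036, so 4%.

4%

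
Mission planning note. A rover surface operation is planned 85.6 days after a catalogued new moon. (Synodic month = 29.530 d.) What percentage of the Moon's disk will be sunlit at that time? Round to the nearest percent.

10%

85.6/29.530 = 2.899 lunations, so 2 complete cycles and 26.54 d into the next.
Phase angle: θ = 360°·(26.54 d)/(29.530 d) = 323.5°.
cos 323.5° = 0.804, so f = (1 − 0.804)/2 = 0.098, so 10%.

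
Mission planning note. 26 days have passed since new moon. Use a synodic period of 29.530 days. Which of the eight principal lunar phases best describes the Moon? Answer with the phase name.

θ ≈ 360° × 26/29.530 = 317°, which falls in the waning crescent sector.

waning crescent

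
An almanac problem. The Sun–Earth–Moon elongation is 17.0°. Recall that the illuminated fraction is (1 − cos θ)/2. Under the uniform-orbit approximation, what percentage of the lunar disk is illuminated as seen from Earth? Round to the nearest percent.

2%

f = (1 − cos 17.0°)/2 = (1 − 0.956)/2 ≈ 0.022, i.e. 2%.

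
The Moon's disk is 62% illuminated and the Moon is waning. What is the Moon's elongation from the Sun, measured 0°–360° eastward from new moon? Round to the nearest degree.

cos θ = 1 − 2f = -0.240, giving a principal value of 103.9°.
Waning ⇒ past full, so θ = 360° − 103.9° = 256.1°.

256°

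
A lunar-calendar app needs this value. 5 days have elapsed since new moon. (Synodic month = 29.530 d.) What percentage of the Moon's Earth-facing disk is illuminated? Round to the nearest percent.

The Moon has covered 5/29.530 of its cycle, so θ ≈ 360° × 5/29.530 = 61.0°.
With cos θ = 0.485, the lit fraction is (1 − 0.485)/2 ≈ 0.257, so 26%.

26%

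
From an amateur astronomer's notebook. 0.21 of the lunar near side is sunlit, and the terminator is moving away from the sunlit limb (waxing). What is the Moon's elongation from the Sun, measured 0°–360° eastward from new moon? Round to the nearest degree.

55°

cos θ = 1 − 2f = 0.580, giving a principal value of 54.5°.
Before full moon the principal value applies: θ = 54.5°.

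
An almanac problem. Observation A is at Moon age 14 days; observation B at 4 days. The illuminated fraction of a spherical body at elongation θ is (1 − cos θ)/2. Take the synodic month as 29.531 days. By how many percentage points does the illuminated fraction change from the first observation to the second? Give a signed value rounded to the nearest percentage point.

-82 percentage points

First observation: θ = 360°·14/29.531 = 170.7°, so f = 0.993.
Second observation: θ = 48.8°, f = 0.170.
Δf = 0.170 − 0.993 = -0.823, i.e. -82 pp.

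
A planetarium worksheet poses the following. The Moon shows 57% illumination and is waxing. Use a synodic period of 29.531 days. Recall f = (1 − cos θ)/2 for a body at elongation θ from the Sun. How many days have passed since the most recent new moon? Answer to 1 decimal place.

8.0 days

Invert f = (1 − cos θ)/2 to get cos θ = 1 − 2(0.57) = -0.140, hence θ₀ = arccos -0.140 = 98.0°.
Waxing ⇒ before full, so θ = 98.0°.
Age = 29.531 × 98.0°/360° ≈ 8.04 days.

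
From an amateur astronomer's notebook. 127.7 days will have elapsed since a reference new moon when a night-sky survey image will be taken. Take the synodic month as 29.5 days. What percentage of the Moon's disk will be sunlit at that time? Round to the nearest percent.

127.7/29.5 = 4.329 lunations, so 4 complete cycles and 9.70 d into the next.
Elongation θ = 360° × 9.70/29.5 ≈ 118.4°.
Illuminated fraction = (1 − cos 118.4°)/2 = (1 − (-0.475))/2 ≈ 0.738, so 74%.

74%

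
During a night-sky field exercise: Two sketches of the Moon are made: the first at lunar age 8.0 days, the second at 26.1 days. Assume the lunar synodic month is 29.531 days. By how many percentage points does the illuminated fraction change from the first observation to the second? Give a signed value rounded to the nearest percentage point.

-44 pp

First observation: θ = 360°·8.0/29.531 = 97.5°, so f = 0.565.
Second observation: θ = 318.2°, f = 0.127.
Δf = 0.127 − 0.565 = -0.438, i.e. -44 pp.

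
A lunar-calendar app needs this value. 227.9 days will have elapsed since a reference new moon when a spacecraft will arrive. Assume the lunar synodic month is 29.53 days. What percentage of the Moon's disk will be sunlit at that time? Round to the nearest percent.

60%

227.9/29.53 = 7.718 lunations, so 7 complete cycles and 21.19 d into the next.
The Moon has covered 21.19/29.53 of its cycle, so θ ≈ 360° × 21.19/29.53 = 258.3°.
Illuminated fraction = (1 − cos 258.3°)/2 = (1 − (-0.202))/2 ≈ 0.601, so 60%.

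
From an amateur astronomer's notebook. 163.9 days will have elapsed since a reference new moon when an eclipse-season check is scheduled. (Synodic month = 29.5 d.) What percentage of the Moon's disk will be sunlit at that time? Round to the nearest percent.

Reduce mod P: 163.9 − 5×29.5 = 16.40 d into the current lunation.
The Moon has covered 16.40/29.5 of its cycle, so θ ≈ 360° × 16.40/29.5 = 200.1°.
With cos θ = (-0.939), the lit fraction is (1 − (-0.939))/2 ≈ 0.969, so 97%.

97%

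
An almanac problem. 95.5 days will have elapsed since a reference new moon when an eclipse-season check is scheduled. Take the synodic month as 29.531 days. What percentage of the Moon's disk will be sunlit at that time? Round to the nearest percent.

45%

95.5 d spans 3 complete synodic months (3 × 29.531 = 88.59 d) plus 6.91 d.
Elongation θ = 360° × 6.91/29.531 ≈ 84.2°.
With cos θ = 0.101, the lit fraction is (1 − 0.101)/2 ≈ 0.449, so 45%.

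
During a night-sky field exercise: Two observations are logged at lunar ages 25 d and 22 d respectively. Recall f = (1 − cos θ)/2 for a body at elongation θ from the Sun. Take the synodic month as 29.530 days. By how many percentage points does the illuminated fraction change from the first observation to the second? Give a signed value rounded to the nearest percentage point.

First observation: θ = 360°·25/29.530 = 304.8°, so f = 0.215.
Second observation: θ = 268.2°, f = 0.516.
Δf = 0.516 − 0.215 = +0.301, i.e. +30 pp.

+30 percentage points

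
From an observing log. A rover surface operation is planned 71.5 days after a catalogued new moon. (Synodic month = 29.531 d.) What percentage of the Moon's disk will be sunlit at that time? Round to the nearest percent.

94%

71.5/29.531 = 2.421 lunations, so 2 complete cycles and 12.44 d into the next.
Phase angle: θ = 360°·(12.44 d)/(29.531 d) = 151.6°.
Illuminated fraction = (1 − cos 151.6°)/2 = (1 − (-0.880))/2 ≈ 0.940, so 94%.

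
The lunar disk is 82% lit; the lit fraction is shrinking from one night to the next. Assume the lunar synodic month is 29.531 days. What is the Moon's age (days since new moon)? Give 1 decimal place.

From f = (1 − cos θ)/2: cos θ = 1 − 2×0.82 = -0.640; arccos → 129.8°.
A waning Moon lies in 180°–360°, so θ = 360° − 129.8° = 230.2°.
Age = 29.531 × 230.2°/360° ≈ 18.88 days.

18.9 days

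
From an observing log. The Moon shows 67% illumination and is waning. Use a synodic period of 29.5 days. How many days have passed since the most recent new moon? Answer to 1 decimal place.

cos θ = 1 − 2f = -0.340, giving a principal value of 109.9°.
Since the Moon is past full (waning), take the reflex angle: θ = 360° − 109.9° = 250.1°.
Age = 29.5 × 250.1°/360° ≈ 20.50 days.

20.5 days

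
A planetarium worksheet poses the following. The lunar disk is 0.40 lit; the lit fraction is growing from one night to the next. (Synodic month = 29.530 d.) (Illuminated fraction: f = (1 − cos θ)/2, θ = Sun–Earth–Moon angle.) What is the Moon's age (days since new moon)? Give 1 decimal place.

6.4 days

cos θ = 1 − 2f = 0.200, giving a principal value of 78.5°.
Before full moon the principal value applies: θ = 78.5°.
At 360°/29.530 d per day, 78.5° corresponds to 6.44 days.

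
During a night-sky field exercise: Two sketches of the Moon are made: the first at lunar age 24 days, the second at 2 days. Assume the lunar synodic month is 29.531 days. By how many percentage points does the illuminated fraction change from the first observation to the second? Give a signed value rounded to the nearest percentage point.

First observation: θ = 360°·24/29.531 = 292.6°, so f = 0.308.
Second observation: θ = 24.4°, f = 0.045.
Δf = 0.045 − 0.308 = -0.263, i.e. -26 pp.

-26 percentage points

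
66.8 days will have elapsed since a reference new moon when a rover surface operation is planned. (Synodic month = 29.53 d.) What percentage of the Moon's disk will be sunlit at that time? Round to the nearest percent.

54%

66.8 d spans 2 complete synodic months (2 × 29.53 = 59.06 d) plus 7.74 d.
The Moon has covered 7.74/29.53 of its cycle, so θ ≈ 360° × 7.74/29.53 = 94.4°.
With cos θ = (-0.076), the lit fraction is (1 − (-0.076))/2 ≈ 0.538, so 54%.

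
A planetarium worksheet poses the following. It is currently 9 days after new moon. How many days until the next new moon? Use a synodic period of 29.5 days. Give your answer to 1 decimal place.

20.5 days

The next new moon completes the synodic month: 29.5 − 9 = 20.500 days.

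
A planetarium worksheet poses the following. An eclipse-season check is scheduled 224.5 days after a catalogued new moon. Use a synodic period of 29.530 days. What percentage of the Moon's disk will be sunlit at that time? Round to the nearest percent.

90%

224.5 d spans 7 complete synodic months (7 × 29.530 = 206.71 d) plus 17.79 d.
Phase angle: θ = 360°·(17.79 d)/(29.530 d) = 216.9°.
cos 216.9° = (-0.800), so f = (1 − (-0.800))/2 = 0.900, so 90%.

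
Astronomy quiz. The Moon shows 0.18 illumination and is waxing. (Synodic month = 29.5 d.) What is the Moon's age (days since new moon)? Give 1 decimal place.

4.1 days

Invert f = (1 − cos θ)/2 to get cos θ = 1 − 2(0.18) = 0.640, hence θ₀ = arccos 0.640 = 50.2°.
Waxing ⇒ before full, so θ = 50.2°.
Age = 29.5 × 50.2°/360° ≈ 4.11 days.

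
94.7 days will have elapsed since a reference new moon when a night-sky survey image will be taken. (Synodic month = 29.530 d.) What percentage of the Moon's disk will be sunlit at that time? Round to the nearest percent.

94.7 d spans 3 complete synodic months (3 × 29.530 = 88.59 d) plus 6.11 d.
Elongation θ = 360° × 6.11/29.530 ≈ 74.5°.
With cos θ = 0.267, the lit fraction is (1 − 0.267)/2 ≈ 0.366, so 37%.

37%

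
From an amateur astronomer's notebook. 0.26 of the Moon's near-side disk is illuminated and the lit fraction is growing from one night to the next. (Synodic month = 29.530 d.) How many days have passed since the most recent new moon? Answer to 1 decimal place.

5.0 days

From f = (1 − cos θ)/2: cos θ = 1 − 2×0.26 = 0.480; arccos → 61.3°.
Before full moon the principal value applies: θ = 61.3°.
That fraction of the synodic month is 61.3/360 × 29.530 d ≈ 5.03 d.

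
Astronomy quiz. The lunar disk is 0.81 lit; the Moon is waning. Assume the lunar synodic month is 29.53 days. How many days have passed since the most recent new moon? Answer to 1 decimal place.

From f = (1 − cos θ)/2: cos θ = 1 − 2×0.81 = -0.620; arccos → 128.3°.
Waning ⇒ past full, so θ = 360° − 128.3° = 231.7°.
At 360°/29.53 d per day, 231.7° corresponds to 19.00 days.

19.0 days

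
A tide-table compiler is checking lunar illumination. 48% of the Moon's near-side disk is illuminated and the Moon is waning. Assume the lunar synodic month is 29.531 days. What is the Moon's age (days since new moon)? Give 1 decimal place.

22.3 days

cos θ = 1 − 2f = 0.040, giving a principal value of 87.7°.
Waning ⇒ past full, so θ = 360° − 87.7° = 272.3°.
That fraction of the synodic month is 272.3/360 × 29.531 d ≈ 22.34 d.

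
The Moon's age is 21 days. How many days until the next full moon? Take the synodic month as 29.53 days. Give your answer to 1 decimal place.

Full moon is 0.5 of the way through the cycle: age 0.5 × 29.53 = 14.765 d.
This lunation's full moon (14.765 d) has passed, so add one period: 44.295 − 21 = 23.295 days.

23.3 days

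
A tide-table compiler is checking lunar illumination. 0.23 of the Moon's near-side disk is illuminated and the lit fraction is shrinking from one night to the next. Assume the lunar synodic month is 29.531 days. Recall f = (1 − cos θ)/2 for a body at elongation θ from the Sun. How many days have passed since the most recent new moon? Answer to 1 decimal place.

24.8 days

Invert f = (1 − cos θ)/2 to get cos θ = 1 − 2(0.23) = 0.540, hence θ₀ = arccos 0.540 = 57.3°.
A waning Moon lies in 180°–360°, so θ = 360° − 57.3° = 302.7°.
Age = 29.531 × 302.7°/360° ≈ 24.83 days.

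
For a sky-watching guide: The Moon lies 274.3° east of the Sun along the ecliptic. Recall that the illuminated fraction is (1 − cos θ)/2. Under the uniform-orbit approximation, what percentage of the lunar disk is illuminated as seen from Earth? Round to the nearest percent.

Half-versine of 274.3°: (1 − 0.075)/2 = 0.463, i.e. 46%.

46%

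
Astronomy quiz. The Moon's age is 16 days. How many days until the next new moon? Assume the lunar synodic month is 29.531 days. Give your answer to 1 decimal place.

One full lunation from the last new moon is 29.531 d; remaining = 29.531 − 16 = 13.531 d.

13.5 days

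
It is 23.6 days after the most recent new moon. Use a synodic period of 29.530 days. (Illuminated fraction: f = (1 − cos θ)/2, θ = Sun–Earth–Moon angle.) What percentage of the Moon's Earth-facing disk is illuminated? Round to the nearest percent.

Elongation θ = 360° × 23.6/29.530 ≈ 287.7°.
cos 287.7° = 0.304, so f = (1 − 0.304)/2 = 0.348, so 35%.

35%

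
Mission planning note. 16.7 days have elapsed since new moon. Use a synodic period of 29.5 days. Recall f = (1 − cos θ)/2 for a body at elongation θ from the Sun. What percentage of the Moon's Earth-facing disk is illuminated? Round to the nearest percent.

96%

Phase angle: θ = 360°·(16.7 d)/(29.5 d) = 203.8°.
Illuminated fraction = (1 − cos 203.8°)/2 = (1 − (-0.915))/2 ≈ 0.957, so 96%.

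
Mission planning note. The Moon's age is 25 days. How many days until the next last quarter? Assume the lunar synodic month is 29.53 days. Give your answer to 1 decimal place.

26.7 days

Last quarter occurs at elongation 270°, i.e. at age 29.53 × 270/360 = 22.148 d.
This lunation's last quarter (22.148 d) has passed, so add one period: 51.678 − 25 = 26.678 days.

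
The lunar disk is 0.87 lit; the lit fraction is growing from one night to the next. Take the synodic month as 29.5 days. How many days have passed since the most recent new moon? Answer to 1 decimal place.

11.3 days

From f = (1 − cos θ)/2: cos θ = 1 − 2×0.87 = -0.740; arccos → 137.7°.
The Moon is waxing (0°–180°), so θ = 137.7° directly.
Age = 29.5 × 137.7°/360° ≈ 11.29 days.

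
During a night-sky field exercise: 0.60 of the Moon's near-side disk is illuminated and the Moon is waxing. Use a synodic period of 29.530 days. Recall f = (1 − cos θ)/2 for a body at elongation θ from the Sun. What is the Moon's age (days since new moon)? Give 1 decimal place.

8.3 days

From f = (1 − cos θ)/2: cos θ = 1 − 2×0.60 = -0.200; arccos → 101.5°.
The Moon is waxing (0°–180°), so θ = 101.5° directly.
That fraction of the synodic month is 101.5/360 × 29.530 d ≈ 8.33 d.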